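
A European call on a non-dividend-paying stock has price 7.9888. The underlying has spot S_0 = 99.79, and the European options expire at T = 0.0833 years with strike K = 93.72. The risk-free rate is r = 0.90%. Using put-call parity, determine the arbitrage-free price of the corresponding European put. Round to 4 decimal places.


Put-call parity: C - P = S_0 * exp(-qT) - K * exp(-rT).
S_0 * exp(-qT) = 99.7900 * 1.00000000 = 99.79000000
K * exp(-rT) = 93.7200 * 0.99925058 = 93.64976445
P = C - S*exp(-qT) + K*exp(-rT)
P = 7.9888 - 99.79000000 + 93.64976445 = 1.8486

Answer: Put price = 1.8486


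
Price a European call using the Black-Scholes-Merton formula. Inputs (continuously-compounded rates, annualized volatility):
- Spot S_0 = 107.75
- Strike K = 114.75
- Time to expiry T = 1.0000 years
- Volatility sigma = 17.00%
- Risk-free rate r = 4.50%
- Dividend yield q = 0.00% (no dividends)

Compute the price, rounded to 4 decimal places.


Answer: Price = 6.4304

Derivation:
d1 = (ln(S/K) + (r - q + 0.5*sigma^2) * T) / (sigma * sqrt(T)) = -0.02054188
d2 = d1 - sigma * sqrt(T) = -0.19054188
exp(-rT) = 0.95599748; exp(-qT) = 1.00000000
C = S_0 * exp(-qT) * N(d1) - K * exp(-rT) * N(d2)
N(d1) = 0.49180555; N(d2) = 0.42444226
C = 107.7500 * 1.00000000 * 0.49180555 - 114.7500 * 0.95599748 * 0.42444226 = 6.4304


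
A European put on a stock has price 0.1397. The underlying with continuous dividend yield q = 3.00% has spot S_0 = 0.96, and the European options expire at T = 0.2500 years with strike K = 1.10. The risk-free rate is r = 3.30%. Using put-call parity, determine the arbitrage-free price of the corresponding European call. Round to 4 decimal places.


Put-call parity: C - P = S_0 * exp(-qT) - K * exp(-rT).
S_0 * exp(-qT) = 0.9600 * 0.99252805 = 0.95282693
K * exp(-rT) = 1.1000 * 0.99178394 = 1.09096233
C = P + S*exp(-qT) - K*exp(-rT)
C = 0.1397 + 0.95282693 - 1.09096233 = 0.0016

Answer: Call price = 0.0016


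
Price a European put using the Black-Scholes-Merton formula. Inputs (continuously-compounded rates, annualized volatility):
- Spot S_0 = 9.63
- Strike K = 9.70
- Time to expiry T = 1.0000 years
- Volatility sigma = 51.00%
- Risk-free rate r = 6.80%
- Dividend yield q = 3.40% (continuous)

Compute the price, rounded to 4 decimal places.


d1 = (ln(S/K) + (r - q + 0.5*sigma^2) * T) / (sigma * sqrt(T)) = 0.30746537
d2 = d1 - sigma * sqrt(T) = -0.20253463
exp(-rT) = 0.93426047; exp(-qT) = 0.96657150
P = K * exp(-rT) * N(-d2) - S_0 * exp(-qT) * N(-d1)
N(-d1) = 0.37924459; N(-d2) = 0.58025060
P = 9.7000 * 0.93426047 * 0.58025060 - 9.6300 * 0.96657150 * 0.37924459 = 1.7284

Answer: Price = 1.7284


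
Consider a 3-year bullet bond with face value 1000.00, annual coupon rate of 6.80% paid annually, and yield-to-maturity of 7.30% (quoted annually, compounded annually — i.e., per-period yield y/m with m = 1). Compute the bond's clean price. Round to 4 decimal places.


Answer: Price = 986.9500

Derivation:
Coupon per period c = face * coupon_rate / m = 68.000000
Periods per year m = 1; per-period yield y/m = 0.073000
Number of cashflows N = 3
Cashflows (t years, CF_t, discount factor 1/(1+y/m)^(m*t), PV):
  t = 1.0000: CF_t = 68.000000, DF = 0.931966, PV = 63.373719
  t = 2.0000: CF_t = 68.000000, DF = 0.868561, PV = 59.062179
  t = 3.0000: CF_t = 1068.000000, DF = 0.809470, PV = 864.514112
Price P = sum_t PV_t = 986.950010


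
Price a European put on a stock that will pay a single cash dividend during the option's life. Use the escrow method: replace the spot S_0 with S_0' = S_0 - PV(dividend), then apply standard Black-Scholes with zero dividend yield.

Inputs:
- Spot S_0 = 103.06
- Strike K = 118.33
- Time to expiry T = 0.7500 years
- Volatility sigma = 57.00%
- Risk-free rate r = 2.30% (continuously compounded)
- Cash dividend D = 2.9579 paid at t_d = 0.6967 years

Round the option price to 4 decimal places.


Answer: Price = 30.1172

Derivation:
PV(D) = D * exp(-r * t_d) = 2.9579 * 0.98410360 = 2.91088005
S_0' = S_0 - PV(D) = 103.0600 - 2.91088005 = 100.14911995
d1 = (ln(S_0'/K) + (r + sigma^2/2)*T) / (sigma*sqrt(T)) = -0.05617427
d2 = d1 - sigma*sqrt(T) = -0.54980875
exp(-rT) = 0.98289793
N(-d1) = 0.52239851; N(-d2) = 0.70877472
P = K * exp(-rT) * N(-d2) - S_0' * N(-d1) = 118.3300 * 0.98289793 * 0.70877472 - 100.14911995 * 0.52239851 = 30.1172


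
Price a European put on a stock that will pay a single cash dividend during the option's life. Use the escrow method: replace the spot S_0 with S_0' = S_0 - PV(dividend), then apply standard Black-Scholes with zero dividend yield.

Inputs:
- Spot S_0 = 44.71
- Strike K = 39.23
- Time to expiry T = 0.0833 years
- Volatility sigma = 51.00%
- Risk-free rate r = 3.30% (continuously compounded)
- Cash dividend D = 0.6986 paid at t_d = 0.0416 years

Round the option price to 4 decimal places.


Answer: Price = 0.7329

Derivation:
PV(D) = D * exp(-r * t_d) = 0.6986 * 0.99862814 = 0.69764162
S_0' = S_0 - PV(D) = 44.7100 - 0.69764162 = 44.01235838
d1 = (ln(S_0'/K) + (r + sigma^2/2)*T) / (sigma*sqrt(T)) = 0.87374493
d2 = d1 - sigma*sqrt(T) = 0.72655006
exp(-rT) = 0.99725487
N(-d1) = 0.19112859; N(-d2) = 0.23375082
P = K * exp(-rT) * N(-d2) - S_0' * N(-d1) = 39.2300 * 0.99725487 * 0.23375082 - 44.01235838 * 0.19112859 = 0.7329


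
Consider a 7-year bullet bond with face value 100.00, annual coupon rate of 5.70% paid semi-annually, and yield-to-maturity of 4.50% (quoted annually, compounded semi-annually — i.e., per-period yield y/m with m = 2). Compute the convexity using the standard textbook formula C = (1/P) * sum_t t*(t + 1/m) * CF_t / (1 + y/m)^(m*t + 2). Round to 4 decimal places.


Answer: Convexity = 39.9448

Derivation:
Coupon per period c = face * coupon_rate / m = 2.850000
Periods per year m = 2; per-period yield y/m = 0.022500
Number of cashflows N = 14
Cashflows (t years, CF_t, discount factor 1/(1+y/m)^(m*t), PV):
  t = 0.5000: CF_t = 2.850000, DF = 0.977995, PV = 2.787286
  t = 1.0000: CF_t = 2.850000, DF = 0.956474, PV = 2.725952
  t = 1.5000: CF_t = 2.850000, DF = 0.935427, PV = 2.665968
  t = 2.0000: CF_t = 2.850000, DF = 0.914843, PV = 2.607304
  t = 2.5000: CF_t = 2.850000, DF = 0.894712, PV = 2.549930
  t = 3.0000: CF_t = 2.850000, DF = 0.875024, PV = 2.493819
  t = 3.5000: CF_t = 2.850000, DF = 0.855769, PV = 2.438943
  t = 4.0000: CF_t = 2.850000, DF = 0.836938, PV = 2.385274
  t = 4.5000: CF_t = 2.850000, DF = 0.818522, PV = 2.332787
  t = 5.0000: CF_t = 2.850000, DF = 0.800510, PV = 2.281454
  t = 5.5000: CF_t = 2.850000, DF = 0.782895, PV = 2.231251
  t = 6.0000: CF_t = 2.850000, DF = 0.765667, PV = 2.182152
  t = 6.5000: CF_t = 2.850000, DF = 0.748819, PV = 2.134134
  t = 7.0000: CF_t = 102.850000, DF = 0.732341, PV = 75.321310
Price P = sum_t PV_t = 107.137564
Convexity numerator sum_t t*(t + 1/m) * CF_t / (1+y/m)^(m*t + 2):
  t = 0.5000: term = 1.332984
  t = 1.0000: term = 3.910955
  t = 1.5000: term = 7.649790
  t = 2.0000: term = 12.469096
  t = 2.5000: term = 18.292072
  t = 3.0000: term = 25.045380
  t = 3.5000: term = 32.659012
  t = 4.0000: term = 41.066170
  t = 4.5000: term = 50.203142
  t = 5.0000: term = 60.009188
  t = 5.5000: term = 70.426431
  t = 6.0000: term = 81.399743
  t = 6.5000: term = 92.876642
  t = 7.0000: term = 3782.252622
Convexity = (1/P) * sum = 4279.593228 / 107.137564 = 39.944844


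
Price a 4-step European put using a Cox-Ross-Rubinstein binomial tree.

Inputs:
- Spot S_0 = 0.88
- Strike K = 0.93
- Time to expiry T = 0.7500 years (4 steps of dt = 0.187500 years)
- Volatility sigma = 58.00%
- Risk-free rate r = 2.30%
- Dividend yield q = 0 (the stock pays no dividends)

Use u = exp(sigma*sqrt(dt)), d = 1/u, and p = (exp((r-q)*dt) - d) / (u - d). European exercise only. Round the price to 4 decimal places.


Answer: Price = V(0,0) = 0.1927

Derivation:
dt = T/N = 0.187500
u = exp(sigma*sqrt(dt)) = 1.285500; d = 1/u = 0.777908
p = (exp((r-q)*dt) - d) / (u - d) = 0.446055
Discount per step: exp(-r*dt) = 0.995697
Stock lattice S(k, i) with i counting down-moves:
  k=0: S(0,0) = 0.8800
  k=1: S(1,0) = 1.1312; S(1,1) = 0.6846
  k=2: S(2,0) = 1.4542; S(2,1) = 0.8800; S(2,2) = 0.5325
  k=3: S(3,0) = 1.8694; S(3,1) = 1.1312; S(3,2) = 0.6846; S(3,3) = 0.4143
  k=4: S(4,0) = 2.4031; S(4,1) = 1.4542; S(4,2) = 0.8800; S(4,3) = 0.5325; S(4,4) = 0.3223
Terminal payoffs V(N, i) = max(K - S_T, 0):
  V(4,0) = 0.000000; V(4,1) = 0.000000; V(4,2) = 0.050000; V(4,3) = 0.397476; V(4,4) = 0.607748
Backward induction: V(k, i) = exp(-r*dt) * [p * V(k+1, i) + (1-p) * V(k+1, i+1)].
  V(3,0) = exp(-r*dt) * [p*0.000000 + (1-p)*0.000000] = 0.000000
  V(3,1) = exp(-r*dt) * [p*0.000000 + (1-p)*0.050000] = 0.027578
  V(3,2) = exp(-r*dt) * [p*0.050000 + (1-p)*0.397476] = 0.241439
  V(3,3) = exp(-r*dt) * [p*0.397476 + (1-p)*0.607748] = 0.511744
  V(2,0) = exp(-r*dt) * [p*0.000000 + (1-p)*0.027578] = 0.015211
  V(2,1) = exp(-r*dt) * [p*0.027578 + (1-p)*0.241439] = 0.145417
  V(2,2) = exp(-r*dt) * [p*0.241439 + (1-p)*0.511744] = 0.389490
  V(1,0) = exp(-r*dt) * [p*0.015211 + (1-p)*0.145417] = 0.086962
  V(1,1) = exp(-r*dt) * [p*0.145417 + (1-p)*0.389490] = 0.279412
  V(0,0) = exp(-r*dt) * [p*0.086962 + (1-p)*0.279412] = 0.192736


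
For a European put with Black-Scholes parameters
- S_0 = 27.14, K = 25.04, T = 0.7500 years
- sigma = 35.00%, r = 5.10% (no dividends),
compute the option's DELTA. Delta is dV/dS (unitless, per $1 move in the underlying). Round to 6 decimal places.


d1 = 0.5434403704; d2 = 0.2403314791
phi(d1) = 0.3441759564; exp(-qT) = 1.0000000000; exp(-rT) = 0.9624722927
N(-d1) = 0.2934133182
Delta = -exp(-qT) * N(-d1) = -1.0000000000 * 0.2934133182 = -0.293413

Answer: Delta = -0.293413


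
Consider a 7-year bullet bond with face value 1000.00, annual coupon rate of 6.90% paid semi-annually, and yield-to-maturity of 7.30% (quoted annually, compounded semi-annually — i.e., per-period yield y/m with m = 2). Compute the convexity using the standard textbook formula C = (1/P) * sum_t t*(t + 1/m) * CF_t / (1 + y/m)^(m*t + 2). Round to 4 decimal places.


Coupon per period c = face * coupon_rate / m = 34.500000
Periods per year m = 2; per-period yield y/m = 0.036500
Number of cashflows N = 14
Cashflows (t years, CF_t, discount factor 1/(1+y/m)^(m*t), PV):
  t = 0.5000: CF_t = 34.500000, DF = 0.964785, PV = 33.285094
  t = 1.0000: CF_t = 34.500000, DF = 0.930811, PV = 32.112971
  t = 1.5000: CF_t = 34.500000, DF = 0.898033, PV = 30.982123
  t = 2.0000: CF_t = 34.500000, DF = 0.866409, PV = 29.891098
  t = 2.5000: CF_t = 34.500000, DF = 0.835898, PV = 28.838493
  t = 3.0000: CF_t = 34.500000, DF = 0.806462, PV = 27.822955
  t = 3.5000: CF_t = 34.500000, DF = 0.778063, PV = 26.843179
  t = 4.0000: CF_t = 34.500000, DF = 0.750664, PV = 25.897906
  t = 4.5000: CF_t = 34.500000, DF = 0.724230, PV = 24.985920
  t = 5.0000: CF_t = 34.500000, DF = 0.698726, PV = 24.106049
  t = 5.5000: CF_t = 34.500000, DF = 0.674121, PV = 23.257162
  t = 6.0000: CF_t = 34.500000, DF = 0.650382, PV = 22.438169
  t = 6.5000: CF_t = 34.500000, DF = 0.627479, PV = 21.648017
  t = 7.0000: CF_t = 1034.500000, DF = 0.605382, PV = 626.267976
Price P = sum_t PV_t = 978.377112
Convexity numerator sum_t t*(t + 1/m) * CF_t / (1+y/m)^(m*t + 2):
  t = 0.5000: term = 15.491062
  t = 1.0000: term = 44.836647
  t = 1.5000: term = 86.515479
  t = 2.0000: term = 139.114776
  t = 2.5000: term = 201.323844
  t = 3.0000: term = 271.928009
  t = 3.5000: term = 349.802874
  t = 4.0000: term = 433.908878
  t = 4.5000: term = 523.286153
  t = 5.0000: term = 617.049652
  t = 5.5000: term = 714.384546
  t = 6.0000: term = 814.541868
  t = 6.5000: term = 916.834390
  t = 7.0000: term = 30604.190423
Convexity = (1/P) * sum = 35733.208600 / 978.377112 = 36.522940

Answer: Convexity = 36.5229


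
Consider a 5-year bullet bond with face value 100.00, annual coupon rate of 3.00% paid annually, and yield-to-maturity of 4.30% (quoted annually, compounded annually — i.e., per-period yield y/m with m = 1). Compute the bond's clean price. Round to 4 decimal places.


Answer: Price = 94.2611

Derivation:
Coupon per period c = face * coupon_rate / m = 3.000000
Periods per year m = 1; per-period yield y/m = 0.043000
Number of cashflows N = 5
Cashflows (t years, CF_t, discount factor 1/(1+y/m)^(m*t), PV):
  t = 1.0000: CF_t = 3.000000, DF = 0.958773, PV = 2.876318
  t = 2.0000: CF_t = 3.000000, DF = 0.919245, PV = 2.757736
  t = 3.0000: CF_t = 3.000000, DF = 0.881347, PV = 2.644042
  t = 4.0000: CF_t = 3.000000, DF = 0.845012, PV = 2.535035
  t = 5.0000: CF_t = 103.000000, DF = 0.810174, PV = 83.447952
Price P = sum_t PV_t = 94.261083


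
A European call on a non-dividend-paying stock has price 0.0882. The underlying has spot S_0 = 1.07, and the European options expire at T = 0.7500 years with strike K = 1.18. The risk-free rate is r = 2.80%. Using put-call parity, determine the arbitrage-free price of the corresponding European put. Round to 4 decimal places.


Answer: Put price = 0.1737

Derivation:
Put-call parity: C - P = S_0 * exp(-qT) - K * exp(-rT).
S_0 * exp(-qT) = 1.0700 * 1.00000000 = 1.07000000
K * exp(-rT) = 1.1800 * 0.97921896 = 1.15547838
P = C - S*exp(-qT) + K*exp(-rT)
P = 0.0882 - 1.07000000 + 1.15547838 = 0.1737


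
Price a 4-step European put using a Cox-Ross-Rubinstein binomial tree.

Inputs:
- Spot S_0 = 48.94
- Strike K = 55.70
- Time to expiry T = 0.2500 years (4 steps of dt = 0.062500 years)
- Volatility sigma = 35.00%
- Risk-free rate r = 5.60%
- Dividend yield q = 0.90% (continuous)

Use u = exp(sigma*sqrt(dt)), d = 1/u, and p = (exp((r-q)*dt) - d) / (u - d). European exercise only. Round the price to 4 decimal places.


Answer: Price = V(0,0) = 7.5370

Derivation:
dt = T/N = 0.062500
u = exp(sigma*sqrt(dt)) = 1.091442; d = 1/u = 0.916219
p = (exp((r-q)*dt) - d) / (u - d) = 0.494928
Discount per step: exp(-r*dt) = 0.996506
Stock lattice S(k, i) with i counting down-moves:
  k=0: S(0,0) = 48.9400
  k=1: S(1,0) = 53.4152; S(1,1) = 44.8398
  k=2: S(2,0) = 58.2996; S(2,1) = 48.9400; S(2,2) = 41.0830
  k=3: S(3,0) = 63.6306; S(3,1) = 53.4152; S(3,2) = 44.8398; S(3,3) = 37.6410
  k=4: S(4,0) = 69.4492; S(4,1) = 58.2996; S(4,2) = 48.9400; S(4,3) = 41.0830; S(4,4) = 34.4874
Terminal payoffs V(N, i) = max(K - S_T, 0):
  V(4,0) = 0.000000; V(4,1) = 0.000000; V(4,2) = 6.760000; V(4,3) = 14.616973; V(4,4) = 21.212565
Backward induction: V(k, i) = exp(-r*dt) * [p * V(k+1, i) + (1-p) * V(k+1, i+1)].
  V(3,0) = exp(-r*dt) * [p*0.000000 + (1-p)*0.000000] = 0.000000
  V(3,1) = exp(-r*dt) * [p*0.000000 + (1-p)*6.760000] = 3.402358
  V(3,2) = exp(-r*dt) * [p*6.760000 + (1-p)*14.616973] = 10.690854
  V(3,3) = exp(-r*dt) * [p*14.616973 + (1-p)*21.212565] = 17.885514
  V(2,0) = exp(-r*dt) * [p*0.000000 + (1-p)*3.402358] = 1.712432
  V(2,1) = exp(-r*dt) * [p*3.402358 + (1-p)*10.690854] = 7.058825
  V(2,2) = exp(-r*dt) * [p*10.690854 + (1-p)*17.885514] = 14.274627
  V(1,0) = exp(-r*dt) * [p*1.712432 + (1-p)*7.058825] = 4.397328
  V(1,1) = exp(-r*dt) * [p*7.058825 + (1-p)*14.274627] = 10.665929
  V(0,0) = exp(-r*dt) * [p*4.397328 + (1-p)*10.665929] = 7.536998


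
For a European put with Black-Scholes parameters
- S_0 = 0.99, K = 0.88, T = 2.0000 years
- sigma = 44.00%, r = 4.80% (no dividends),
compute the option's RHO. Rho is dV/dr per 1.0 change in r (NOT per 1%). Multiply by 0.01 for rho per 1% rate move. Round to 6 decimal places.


d1 = 0.6546893342; d2 = 0.0324353668
phi(d1) = 0.3219858768; exp(-qT) = 1.0000000000; exp(-rT) = 0.9084640161
N(-d2) = 0.4870624294
Rho = -K*T*exp(-rT)*N(-d2) = -0.8800 * 2.0000 * 0.9084640161 * 0.4870624294 = -0.778762

Answer: Rho = -0.778762


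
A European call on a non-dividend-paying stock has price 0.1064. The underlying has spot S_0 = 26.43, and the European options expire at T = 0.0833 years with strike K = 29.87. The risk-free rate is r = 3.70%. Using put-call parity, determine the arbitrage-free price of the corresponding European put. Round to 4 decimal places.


Answer: Put price = 3.4545

Derivation:
Put-call parity: C - P = S_0 * exp(-qT) - K * exp(-rT).
S_0 * exp(-qT) = 26.4300 * 1.00000000 = 26.43000000
K * exp(-rT) = 29.8700 * 0.99692264 = 29.77807940
P = C - S*exp(-qT) + K*exp(-rT)
P = 0.1064 - 26.43000000 + 29.77807940 = 3.4545


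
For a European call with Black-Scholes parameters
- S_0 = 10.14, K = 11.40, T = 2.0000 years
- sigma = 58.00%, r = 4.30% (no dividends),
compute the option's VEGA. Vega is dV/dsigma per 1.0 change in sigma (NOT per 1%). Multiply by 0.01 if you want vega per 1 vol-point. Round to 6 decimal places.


d1 = 0.3721754656; d2 = -0.4480684006
phi(d1) = 0.3722476867; exp(-qT) = 1.0000000000; exp(-rT) = 0.9175942312
Vega = S * exp(-qT) * phi(d1) * sqrt(T) = 10.1400 * 1.0000000000 * 0.3722476867 * 1.4142135624 = 5.338079

Answer: Vega = 5.338079


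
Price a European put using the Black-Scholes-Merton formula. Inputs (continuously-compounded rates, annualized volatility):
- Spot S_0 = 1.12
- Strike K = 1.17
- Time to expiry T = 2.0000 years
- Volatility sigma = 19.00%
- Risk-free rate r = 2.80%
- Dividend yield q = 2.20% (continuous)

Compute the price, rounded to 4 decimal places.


d1 = (ln(S/K) + (r - q + 0.5*sigma^2) * T) / (sigma * sqrt(T)) = 0.01646791
d2 = d1 - sigma * sqrt(T) = -0.25223267
exp(-rT) = 0.94553914; exp(-qT) = 0.95695396
P = K * exp(-rT) * N(-d2) - S_0 * exp(-qT) * N(-d1)
N(-d1) = 0.49343055; N(-d2) = 0.59956939
P = 1.1700 * 0.94553914 * 0.59956939 - 1.1200 * 0.95695396 * 0.49343055 = 0.1344

Answer: Price = 0.1344


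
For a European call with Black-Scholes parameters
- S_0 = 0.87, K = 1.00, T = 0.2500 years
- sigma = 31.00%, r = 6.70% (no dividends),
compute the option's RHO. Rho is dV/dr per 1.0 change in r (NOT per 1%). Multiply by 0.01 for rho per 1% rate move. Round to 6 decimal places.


Answer: Rho = 0.047381

Derivation:
d1 = -0.7129004344; d2 = -0.8679004344
phi(d1) = 0.3094211306; exp(-qT) = 1.0000000000; exp(-rT) = 0.9833895013
N(d2) = 0.1927244206
Rho = K*T*exp(-rT)*N(d2) = 1.0000 * 0.2500 * 0.9833895013 * 0.1927244206 = 0.047381


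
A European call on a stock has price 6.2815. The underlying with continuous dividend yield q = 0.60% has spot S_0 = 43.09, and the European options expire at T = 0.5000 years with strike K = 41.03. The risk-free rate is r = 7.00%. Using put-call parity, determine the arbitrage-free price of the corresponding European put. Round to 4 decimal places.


Answer: Put price = 2.9394

Derivation:
Put-call parity: C - P = S_0 * exp(-qT) - K * exp(-rT).
S_0 * exp(-qT) = 43.0900 * 0.99700450 = 42.96092371
K * exp(-rT) = 41.0300 * 0.96560542 = 39.61879023
P = C - S*exp(-qT) + K*exp(-rT)
P = 6.2815 - 42.96092371 + 39.61879023 = 2.9394


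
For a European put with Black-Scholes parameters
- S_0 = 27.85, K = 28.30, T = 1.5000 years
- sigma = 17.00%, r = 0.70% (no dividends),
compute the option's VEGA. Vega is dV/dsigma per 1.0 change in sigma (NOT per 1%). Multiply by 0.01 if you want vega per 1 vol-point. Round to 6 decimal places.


Answer: Vega = 13.566725

Derivation:
d1 = 0.0775487403; d2 = -0.1306578879
phi(d1) = 0.3977445011; exp(-qT) = 1.0000000000; exp(-rT) = 0.9895549326
Vega = S * exp(-qT) * phi(d1) * sqrt(T) = 27.8500 * 1.0000000000 * 0.3977445011 * 1.2247448714 = 13.566725


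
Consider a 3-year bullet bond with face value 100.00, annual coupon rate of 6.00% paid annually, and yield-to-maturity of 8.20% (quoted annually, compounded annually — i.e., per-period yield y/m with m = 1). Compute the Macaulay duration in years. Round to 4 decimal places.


Coupon per period c = face * coupon_rate / m = 6.000000
Periods per year m = 1; per-period yield y/m = 0.082000
Number of cashflows N = 3
Cashflows (t years, CF_t, discount factor 1/(1+y/m)^(m*t), PV):
  t = 1.0000: CF_t = 6.000000, DF = 0.924214, PV = 5.545287
  t = 2.0000: CF_t = 6.000000, DF = 0.854172, PV = 5.125034
  t = 3.0000: CF_t = 106.000000, DF = 0.789438, PV = 83.680465
Price P = sum_t PV_t = 94.350785
Macaulay numerator sum_t t * PV_t:
  t * PV_t at t = 1.0000: 5.545287
  t * PV_t at t = 2.0000: 10.250067
  t * PV_t at t = 3.0000: 251.041394
Macaulay duration D = (sum_t t * PV_t) / P = 266.836748 / 94.350785 = 2.828135

Answer: Macaulay duration = 2.8281 years


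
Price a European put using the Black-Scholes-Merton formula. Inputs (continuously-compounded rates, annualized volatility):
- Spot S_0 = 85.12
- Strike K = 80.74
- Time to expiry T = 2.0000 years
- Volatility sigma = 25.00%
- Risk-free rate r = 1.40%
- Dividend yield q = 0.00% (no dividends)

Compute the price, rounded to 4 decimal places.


Answer: Price = 8.4707

Derivation:
d1 = (ln(S/K) + (r - q + 0.5*sigma^2) * T) / (sigma * sqrt(T)) = 0.40539255
d2 = d1 - sigma * sqrt(T) = 0.05183916
exp(-rT) = 0.97238837; exp(-qT) = 1.00000000
P = K * exp(-rT) * N(-d2) - S_0 * exp(-qT) * N(-d1)
N(-d1) = 0.34259449; N(-d2) = 0.47932843
P = 80.7400 * 0.97238837 * 0.47932843 - 85.1200 * 1.00000000 * 0.34259449 = 8.4707


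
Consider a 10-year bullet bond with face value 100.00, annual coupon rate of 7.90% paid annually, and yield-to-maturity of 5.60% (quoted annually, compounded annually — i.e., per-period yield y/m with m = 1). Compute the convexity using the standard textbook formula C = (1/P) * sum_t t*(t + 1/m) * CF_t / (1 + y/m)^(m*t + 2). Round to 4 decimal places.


Answer: Convexity = 66.3314

Derivation:
Coupon per period c = face * coupon_rate / m = 7.900000
Periods per year m = 1; per-period yield y/m = 0.056000
Number of cashflows N = 10
Cashflows (t years, CF_t, discount factor 1/(1+y/m)^(m*t), PV):
  t = 1.0000: CF_t = 7.900000, DF = 0.946970, PV = 7.481061
  t = 2.0000: CF_t = 7.900000, DF = 0.896752, PV = 7.084338
  t = 3.0000: CF_t = 7.900000, DF = 0.849197, PV = 6.708653
  t = 4.0000: CF_t = 7.900000, DF = 0.804163, PV = 6.352891
  t = 5.0000: CF_t = 7.900000, DF = 0.761518, PV = 6.015995
  t = 6.0000: CF_t = 7.900000, DF = 0.721135, PV = 5.696965
  t = 7.0000: CF_t = 7.900000, DF = 0.682893, PV = 5.394854
  t = 8.0000: CF_t = 7.900000, DF = 0.646679, PV = 5.108763
  t = 9.0000: CF_t = 7.900000, DF = 0.612385, PV = 4.837844
  t = 10.0000: CF_t = 107.900000, DF = 0.579910, PV = 62.572321
Price P = sum_t PV_t = 117.253684
Convexity numerator sum_t t*(t + 1/m) * CF_t / (1+y/m)^(m*t + 2):
  t = 1.0000: term = 13.417306
  t = 2.0000: term = 38.117347
  t = 3.0000: term = 72.191946
  t = 4.0000: term = 113.939308
  t = 5.0000: term = 161.845608
  t = 6.0000: term = 214.568041
  t = 7.0000: term = 270.919244
  t = 8.0000: term = 329.852975
  t = 9.0000: term = 390.450965
  t = 10.0000: term = 6172.301208
Convexity = (1/P) * sum = 7777.603948 / 117.253684 = 66.331425


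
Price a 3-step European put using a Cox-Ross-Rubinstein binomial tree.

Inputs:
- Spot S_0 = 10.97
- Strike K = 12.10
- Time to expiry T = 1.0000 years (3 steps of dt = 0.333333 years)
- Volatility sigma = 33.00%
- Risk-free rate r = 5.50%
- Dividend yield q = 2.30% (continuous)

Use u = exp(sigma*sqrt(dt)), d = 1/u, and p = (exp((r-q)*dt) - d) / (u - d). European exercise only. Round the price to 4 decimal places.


Answer: Price = V(0,0) = 1.9006

Derivation:
dt = T/N = 0.333333
u = exp(sigma*sqrt(dt)) = 1.209885; d = 1/u = 0.826525
p = (exp((r-q)*dt) - d) / (u - d) = 0.480485
Discount per step: exp(-r*dt) = 0.981834
Stock lattice S(k, i) with i counting down-moves:
  k=0: S(0,0) = 10.9700
  k=1: S(1,0) = 13.2724; S(1,1) = 9.0670
  k=2: S(2,0) = 16.0581; S(2,1) = 10.9700; S(2,2) = 7.4941
  k=3: S(3,0) = 19.4285; S(3,1) = 13.2724; S(3,2) = 9.0670; S(3,3) = 6.1940
Terminal payoffs V(N, i) = max(K - S_T, 0):
  V(3,0) = 0.000000; V(3,1) = 0.000000; V(3,2) = 3.033025; V(3,3) = 5.905960
Backward induction: V(k, i) = exp(-r*dt) * [p * V(k+1, i) + (1-p) * V(k+1, i+1)].
  V(2,0) = exp(-r*dt) * [p*0.000000 + (1-p)*0.000000] = 0.000000
  V(2,1) = exp(-r*dt) * [p*0.000000 + (1-p)*3.033025] = 1.547077
  V(2,2) = exp(-r*dt) * [p*3.033025 + (1-p)*5.905960] = 4.443345
  V(1,0) = exp(-r*dt) * [p*0.000000 + (1-p)*1.547077] = 0.789129
  V(1,1) = exp(-r*dt) * [p*1.547077 + (1-p)*4.443345] = 2.996292
  V(0,0) = exp(-r*dt) * [p*0.789129 + (1-p)*2.996292] = 1.900617


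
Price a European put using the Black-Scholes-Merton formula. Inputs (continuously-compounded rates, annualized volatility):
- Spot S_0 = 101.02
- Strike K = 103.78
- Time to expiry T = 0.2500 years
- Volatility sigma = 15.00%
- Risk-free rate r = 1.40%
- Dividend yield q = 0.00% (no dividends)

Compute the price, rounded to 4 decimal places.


Answer: Price = 4.4047

Derivation:
d1 = (ln(S/K) + (r - q + 0.5*sigma^2) * T) / (sigma * sqrt(T)) = -0.27523009
d2 = d1 - sigma * sqrt(T) = -0.35023009
exp(-rT) = 0.99650612; exp(-qT) = 1.00000000
P = K * exp(-rT) * N(-d2) - S_0 * exp(-qT) * N(-d1)
N(-d1) = 0.60843027; N(-d2) = 0.63691699
P = 103.7800 * 0.99650612 * 0.63691699 - 101.0200 * 1.00000000 * 0.60843027 = 4.4047


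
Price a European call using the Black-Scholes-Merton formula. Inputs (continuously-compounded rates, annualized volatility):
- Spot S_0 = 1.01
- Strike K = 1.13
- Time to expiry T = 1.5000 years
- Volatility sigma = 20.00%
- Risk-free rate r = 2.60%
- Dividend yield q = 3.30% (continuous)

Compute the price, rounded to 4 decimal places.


d1 = (ln(S/K) + (r - q + 0.5*sigma^2) * T) / (sigma * sqrt(T)) = -0.37872092
d2 = d1 - sigma * sqrt(T) = -0.62366990
exp(-rT) = 0.96175071; exp(-qT) = 0.95170516
C = S_0 * exp(-qT) * N(d1) - K * exp(-rT) * N(d2)
N(d1) = 0.35244756; N(d2) = 0.26642220
C = 1.0100 * 0.95170516 * 0.35244756 - 1.1300 * 0.96175071 * 0.26642220 = 0.0492

Answer: Price = 0.0492


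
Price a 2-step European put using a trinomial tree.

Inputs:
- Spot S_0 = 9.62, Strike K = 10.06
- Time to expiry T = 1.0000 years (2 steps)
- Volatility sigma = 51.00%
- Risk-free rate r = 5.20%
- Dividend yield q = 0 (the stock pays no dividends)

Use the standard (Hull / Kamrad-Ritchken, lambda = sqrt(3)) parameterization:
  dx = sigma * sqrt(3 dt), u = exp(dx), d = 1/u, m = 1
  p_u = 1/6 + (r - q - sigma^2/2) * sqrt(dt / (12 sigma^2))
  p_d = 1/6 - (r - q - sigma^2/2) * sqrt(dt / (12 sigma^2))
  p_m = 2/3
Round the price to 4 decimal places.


dt = T/N = 0.500000; dx = sigma*sqrt(3*dt) = 0.624620
u = exp(dx) = 1.867536; d = 1/u = 0.535465
p_u = 0.135428, p_m = 0.666667, p_d = 0.197906
Discount per step: exp(-r*dt) = 0.974335
Stock lattice S(k, j) with j the centered position index:
  k=0: S(0,+0) = 9.6200
  k=1: S(1,-1) = 5.1512; S(1,+0) = 9.6200; S(1,+1) = 17.9657
  k=2: S(2,-2) = 2.7583; S(2,-1) = 5.1512; S(2,+0) = 9.6200; S(2,+1) = 17.9657; S(2,+2) = 33.5516
Terminal payoffs V(N, j) = max(K - S_T, 0):
  V(2,-2) = 7.301728; V(2,-1) = 4.908827; V(2,+0) = 0.440000; V(2,+1) = 0.000000; V(2,+2) = 0.000000
Backward induction: V(k, j) = exp(-r*dt) * [p_u * V(k+1, j+1) + p_m * V(k+1, j) + p_d * V(k+1, j-1)]
  V(1,-1) = exp(-r*dt) * [p_u*0.440000 + p_m*4.908827 + p_d*7.301728] = 4.654587
  V(1,+0) = exp(-r*dt) * [p_u*0.000000 + p_m*0.440000 + p_d*4.908827] = 1.232357
  V(1,+1) = exp(-r*dt) * [p_u*0.000000 + p_m*0.000000 + p_d*0.440000] = 0.084844
  V(0,+0) = exp(-r*dt) * [p_u*0.084844 + p_m*1.232357 + p_d*4.654587] = 1.709208

Answer: Price = V(0,0) = 1.7092


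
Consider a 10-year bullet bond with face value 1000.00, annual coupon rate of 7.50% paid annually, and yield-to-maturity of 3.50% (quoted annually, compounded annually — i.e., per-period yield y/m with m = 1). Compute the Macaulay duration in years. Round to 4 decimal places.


Coupon per period c = face * coupon_rate / m = 75.000000
Periods per year m = 1; per-period yield y/m = 0.035000
Number of cashflows N = 10
Cashflows (t years, CF_t, discount factor 1/(1+y/m)^(m*t), PV):
  t = 1.0000: CF_t = 75.000000, DF = 0.966184, PV = 72.463768
  t = 2.0000: CF_t = 75.000000, DF = 0.933511, PV = 70.013303
  t = 3.0000: CF_t = 75.000000, DF = 0.901943, PV = 67.645703
  t = 4.0000: CF_t = 75.000000, DF = 0.871442, PV = 65.358167
  t = 5.0000: CF_t = 75.000000, DF = 0.841973, PV = 63.147988
  t = 6.0000: CF_t = 75.000000, DF = 0.813501, PV = 61.012548
  t = 7.0000: CF_t = 75.000000, DF = 0.785991, PV = 58.949322
  t = 8.0000: CF_t = 75.000000, DF = 0.759412, PV = 56.955867
  t = 9.0000: CF_t = 75.000000, DF = 0.733731, PV = 55.029823
  t = 10.0000: CF_t = 1075.000000, DF = 0.708919, PV = 762.087725
Price P = sum_t PV_t = 1332.664213
Macaulay numerator sum_t t * PV_t:
  t * PV_t at t = 1.0000: 72.463768
  t * PV_t at t = 2.0000: 140.026605
  t * PV_t at t = 3.0000: 202.937109
  t * PV_t at t = 4.0000: 261.432668
  t * PV_t at t = 5.0000: 315.739938
  t * PV_t at t = 6.0000: 366.075290
  t * PV_t at t = 7.0000: 412.645254
  t * PV_t at t = 8.0000: 455.646934
  t * PV_t at t = 9.0000: 495.268406
  t * PV_t at t = 10.0000: 7620.877247
Macaulay duration D = (sum_t t * PV_t) / P = 10343.113219 / 1332.664213 = 7.761230

Answer: Macaulay duration = 7.7612 years


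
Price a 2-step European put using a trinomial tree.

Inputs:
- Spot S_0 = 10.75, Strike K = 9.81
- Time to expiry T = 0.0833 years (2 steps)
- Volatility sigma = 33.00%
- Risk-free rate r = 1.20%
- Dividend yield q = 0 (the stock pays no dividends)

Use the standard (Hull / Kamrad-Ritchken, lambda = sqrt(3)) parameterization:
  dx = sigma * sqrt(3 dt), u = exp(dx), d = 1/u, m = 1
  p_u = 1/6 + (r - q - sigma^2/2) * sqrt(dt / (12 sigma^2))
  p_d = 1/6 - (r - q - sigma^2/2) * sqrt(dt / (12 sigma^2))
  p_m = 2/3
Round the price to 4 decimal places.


dt = T/N = 0.041650; dx = sigma*sqrt(3*dt) = 0.116649
u = exp(dx) = 1.123725; d = 1/u = 0.889897
p_u = 0.159088, p_m = 0.666667, p_d = 0.174245
Discount per step: exp(-r*dt) = 0.999500
Stock lattice S(k, j) with j the centered position index:
  k=0: S(0,+0) = 10.7500
  k=1: S(1,-1) = 9.5664; S(1,+0) = 10.7500; S(1,+1) = 12.0800
  k=2: S(2,-2) = 8.5131; S(2,-1) = 9.5664; S(2,+0) = 10.7500; S(2,+1) = 12.0800; S(2,+2) = 13.5747
Terminal payoffs V(N, j) = max(K - S_T, 0):
  V(2,-2) = 1.296891; V(2,-1) = 0.243605; V(2,+0) = 0.000000; V(2,+1) = 0.000000; V(2,+2) = 0.000000
Backward induction: V(k, j) = exp(-r*dt) * [p_u * V(k+1, j+1) + p_m * V(k+1, j) + p_d * V(k+1, j-1)]
  V(1,-1) = exp(-r*dt) * [p_u*0.000000 + p_m*0.243605 + p_d*1.296891] = 0.388186
  V(1,+0) = exp(-r*dt) * [p_u*0.000000 + p_m*0.000000 + p_d*0.243605] = 0.042426
  V(1,+1) = exp(-r*dt) * [p_u*0.000000 + p_m*0.000000 + p_d*0.000000] = 0.000000
  V(0,+0) = exp(-r*dt) * [p_u*0.000000 + p_m*0.042426 + p_d*0.388186] = 0.095875

Answer: Price = V(0,0) = 0.0959


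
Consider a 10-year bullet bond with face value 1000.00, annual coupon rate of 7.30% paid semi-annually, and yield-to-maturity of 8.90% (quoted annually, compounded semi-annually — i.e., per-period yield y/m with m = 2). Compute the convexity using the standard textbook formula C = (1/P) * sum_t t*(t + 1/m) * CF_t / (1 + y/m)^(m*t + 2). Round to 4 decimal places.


Coupon per period c = face * coupon_rate / m = 36.500000
Periods per year m = 2; per-period yield y/m = 0.044500
Number of cashflows N = 20
Cashflows (t years, CF_t, discount factor 1/(1+y/m)^(m*t), PV):
  t = 0.5000: CF_t = 36.500000, DF = 0.957396, PV = 34.944950
  t = 1.0000: CF_t = 36.500000, DF = 0.916607, PV = 33.456151
  t = 1.5000: CF_t = 36.500000, DF = 0.877556, PV = 32.030781
  t = 2.0000: CF_t = 36.500000, DF = 0.840168, PV = 30.666138
  t = 2.5000: CF_t = 36.500000, DF = 0.804374, PV = 29.359634
  t = 3.0000: CF_t = 36.500000, DF = 0.770104, PV = 28.108793
  t = 3.5000: CF_t = 36.500000, DF = 0.737294, PV = 26.911243
  t = 4.0000: CF_t = 36.500000, DF = 0.705883, PV = 25.764713
  t = 4.5000: CF_t = 36.500000, DF = 0.675809, PV = 24.667030
  t = 5.0000: CF_t = 36.500000, DF = 0.647017, PV = 23.616113
  t = 5.5000: CF_t = 36.500000, DF = 0.619451, PV = 22.609970
  t = 6.0000: CF_t = 36.500000, DF = 0.593060, PV = 21.646692
  t = 6.5000: CF_t = 36.500000, DF = 0.567793, PV = 20.724454
  t = 7.0000: CF_t = 36.500000, DF = 0.543603, PV = 19.841507
  t = 7.5000: CF_t = 36.500000, DF = 0.520443, PV = 18.996177
  t = 8.0000: CF_t = 36.500000, DF = 0.498270, PV = 18.186861
  t = 8.5000: CF_t = 36.500000, DF = 0.477042, PV = 17.412026
  t = 9.0000: CF_t = 36.500000, DF = 0.456718, PV = 16.670202
  t = 9.5000: CF_t = 36.500000, DF = 0.437260, PV = 15.959983
  t = 10.0000: CF_t = 1036.500000, DF = 0.418631, PV = 433.910760
Price P = sum_t PV_t = 895.484178
Convexity numerator sum_t t*(t + 1/m) * CF_t / (1+y/m)^(m*t + 2):
  t = 0.5000: term = 16.015391
  t = 1.0000: term = 45.999207
  t = 1.5000: term = 88.078903
  t = 2.0000: term = 140.543965
  t = 2.5000: term = 201.834321
  t = 3.0000: term = 270.529487
  t = 3.5000: term = 345.338423
  t = 4.0000: term = 425.090037
  t = 4.5000: term = 508.724314
  t = 5.0000: term = 595.284023
  t = 5.5000: term = 683.906967
  t = 6.0000: term = 773.818754
  t = 6.5000: term = 864.326038
  t = 7.0000: term = 954.810220
  t = 7.5000: term = 1044.721570
  t = 8.0000: term = 1133.573747
  t = 8.5000: term = 1220.938694
  t = 9.0000: term = 1306.441877
  t = 9.5000: term = 1389.757861
  t = 10.0000: term = 41761.186634
Convexity = (1/P) * sum = 53770.920433 / 895.484178 = 60.046757

Answer: Convexity = 60.0468


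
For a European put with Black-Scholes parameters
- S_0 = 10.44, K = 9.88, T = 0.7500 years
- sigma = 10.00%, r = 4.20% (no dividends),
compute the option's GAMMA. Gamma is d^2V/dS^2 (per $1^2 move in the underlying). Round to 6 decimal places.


d1 = 1.0436422569; d2 = 0.9570397165
phi(d1) = 0.2314172054; exp(-qT) = 1.0000000000; exp(-rT) = 0.9689909565
Gamma = exp(-qT) * phi(d1) / (S * sigma * sqrt(T)) = 1.0000000000 * 0.2314172054 / (10.4400 * 0.1000 * 0.8660254038) = 0.255956

Answer: Gamma = 0.255956


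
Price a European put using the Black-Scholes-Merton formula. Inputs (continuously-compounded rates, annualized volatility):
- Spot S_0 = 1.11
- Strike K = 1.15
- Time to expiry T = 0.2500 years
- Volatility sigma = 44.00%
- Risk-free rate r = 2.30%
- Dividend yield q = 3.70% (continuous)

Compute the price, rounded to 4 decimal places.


Answer: Price = 0.1216

Derivation:
d1 = (ln(S/K) + (r - q + 0.5*sigma^2) * T) / (sigma * sqrt(T)) = -0.06682694
d2 = d1 - sigma * sqrt(T) = -0.28682694
exp(-rT) = 0.99426650; exp(-qT) = 0.99079265
P = K * exp(-rT) * N(-d2) - S_0 * exp(-qT) * N(-d1)
N(-d1) = 0.52664026; N(-d2) = 0.61287758
P = 1.1500 * 0.99426650 * 0.61287758 - 1.1100 * 0.99079265 * 0.52664026 = 0.1216


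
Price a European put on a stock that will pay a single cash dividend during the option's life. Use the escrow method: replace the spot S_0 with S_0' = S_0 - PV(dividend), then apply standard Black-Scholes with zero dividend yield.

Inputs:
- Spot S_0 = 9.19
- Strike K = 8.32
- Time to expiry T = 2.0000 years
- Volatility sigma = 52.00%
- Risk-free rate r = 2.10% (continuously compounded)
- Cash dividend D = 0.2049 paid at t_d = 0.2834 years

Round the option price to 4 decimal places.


PV(D) = D * exp(-r * t_d) = 0.2049 * 0.99406627 = 0.20368418
S_0' = S_0 - PV(D) = 9.1900 - 0.20368418 = 8.98631582
d1 = (ln(S_0'/K) + (r + sigma^2/2)*T) / (sigma*sqrt(T)) = 0.52956954
d2 = d1 - sigma*sqrt(T) = -0.20582151
exp(-rT) = 0.95886978
N(-d1) = 0.29820521; N(-d2) = 0.58153483
P = K * exp(-rT) * N(-d2) - S_0' * N(-d1) = 8.3200 * 0.95886978 * 0.58153483 - 8.98631582 * 0.29820521 = 1.9596

Answer: Price = 1.9596


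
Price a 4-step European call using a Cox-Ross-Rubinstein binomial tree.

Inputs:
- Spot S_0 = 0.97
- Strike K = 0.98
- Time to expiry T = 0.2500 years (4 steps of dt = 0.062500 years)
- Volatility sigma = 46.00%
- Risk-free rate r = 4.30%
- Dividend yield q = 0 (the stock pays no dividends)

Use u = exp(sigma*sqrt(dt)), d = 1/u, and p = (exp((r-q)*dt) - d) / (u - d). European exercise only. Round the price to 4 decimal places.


Answer: Price = V(0,0) = 0.0855

Derivation:
dt = T/N = 0.062500
u = exp(sigma*sqrt(dt)) = 1.121873; d = 1/u = 0.891366
p = (exp((r-q)*dt) - d) / (u - d) = 0.482956
Discount per step: exp(-r*dt) = 0.997316
Stock lattice S(k, i) with i counting down-moves:
  k=0: S(0,0) = 0.9700
  k=1: S(1,0) = 1.0882; S(1,1) = 0.8646
  k=2: S(2,0) = 1.2208; S(2,1) = 0.9700; S(2,2) = 0.7707
  k=3: S(3,0) = 1.3696; S(3,1) = 1.0882; S(3,2) = 0.8646; S(3,3) = 0.6870
  k=4: S(4,0) = 1.5366; S(4,1) = 1.2208; S(4,2) = 0.9700; S(4,3) = 0.7707; S(4,4) = 0.6123
Terminal payoffs V(N, i) = max(S_T - K, 0):
  V(4,0) = 0.556552; V(4,1) = 0.240842; V(4,2) = 0.000000; V(4,3) = 0.000000; V(4,4) = 0.000000
Backward induction: V(k, i) = exp(-r*dt) * [p * V(k+1, i) + (1-p) * V(k+1, i+1)].
  V(3,0) = exp(-r*dt) * [p*0.556552 + (1-p)*0.240842] = 0.392260
  V(3,1) = exp(-r*dt) * [p*0.240842 + (1-p)*0.000000] = 0.116004
  V(3,2) = exp(-r*dt) * [p*0.000000 + (1-p)*0.000000] = 0.000000
  V(3,3) = exp(-r*dt) * [p*0.000000 + (1-p)*0.000000] = 0.000000
  V(2,0) = exp(-r*dt) * [p*0.392260 + (1-p)*0.116004] = 0.248754
  V(2,1) = exp(-r*dt) * [p*0.116004 + (1-p)*0.000000] = 0.055875
  V(2,2) = exp(-r*dt) * [p*0.000000 + (1-p)*0.000000] = 0.000000
  V(1,0) = exp(-r*dt) * [p*0.248754 + (1-p)*0.055875] = 0.148627
  V(1,1) = exp(-r*dt) * [p*0.055875 + (1-p)*0.000000] = 0.026913
  V(0,0) = exp(-r*dt) * [p*0.148627 + (1-p)*0.026913] = 0.085465


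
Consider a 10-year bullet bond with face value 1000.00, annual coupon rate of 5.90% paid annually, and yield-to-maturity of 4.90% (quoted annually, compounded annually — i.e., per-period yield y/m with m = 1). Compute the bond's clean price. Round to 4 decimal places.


Coupon per period c = face * coupon_rate / m = 59.000000
Periods per year m = 1; per-period yield y/m = 0.049000
Number of cashflows N = 10
Cashflows (t years, CF_t, discount factor 1/(1+y/m)^(m*t), PV):
  t = 1.0000: CF_t = 59.000000, DF = 0.953289, PV = 56.244042
  t = 2.0000: CF_t = 59.000000, DF = 0.908760, PV = 53.616818
  t = 3.0000: CF_t = 59.000000, DF = 0.866310, PV = 51.112314
  t = 4.0000: CF_t = 59.000000, DF = 0.825844, PV = 48.724799
  t = 5.0000: CF_t = 59.000000, DF = 0.787268, PV = 46.448808
  t = 6.0000: CF_t = 59.000000, DF = 0.750494, PV = 44.279130
  t = 7.0000: CF_t = 59.000000, DF = 0.715437, PV = 42.210801
  t = 8.0000: CF_t = 59.000000, DF = 0.682018, PV = 40.239086
  t = 9.0000: CF_t = 59.000000, DF = 0.650161, PV = 38.359472
  t = 10.0000: CF_t = 1059.000000, DF = 0.619791, PV = 656.358446
Price P = sum_t PV_t = 1077.593716

Answer: Price = 1077.5937


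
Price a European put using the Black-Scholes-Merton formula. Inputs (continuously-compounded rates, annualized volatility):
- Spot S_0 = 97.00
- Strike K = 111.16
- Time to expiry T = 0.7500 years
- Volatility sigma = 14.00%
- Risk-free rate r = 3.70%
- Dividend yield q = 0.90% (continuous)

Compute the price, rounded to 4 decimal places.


d1 = (ln(S/K) + (r - q + 0.5*sigma^2) * T) / (sigma * sqrt(T)) = -0.89002360
d2 = d1 - sigma * sqrt(T) = -1.01126715
exp(-rT) = 0.97263149; exp(-qT) = 0.99327273
P = K * exp(-rT) * N(-d2) - S_0 * exp(-qT) * N(-d1)
N(-d1) = 0.81327339; N(-d2) = 0.84405571
P = 111.1600 * 0.97263149 * 0.84405571 - 97.0000 * 0.99327273 * 0.81327339 = 12.9006

Answer: Price = 12.9006


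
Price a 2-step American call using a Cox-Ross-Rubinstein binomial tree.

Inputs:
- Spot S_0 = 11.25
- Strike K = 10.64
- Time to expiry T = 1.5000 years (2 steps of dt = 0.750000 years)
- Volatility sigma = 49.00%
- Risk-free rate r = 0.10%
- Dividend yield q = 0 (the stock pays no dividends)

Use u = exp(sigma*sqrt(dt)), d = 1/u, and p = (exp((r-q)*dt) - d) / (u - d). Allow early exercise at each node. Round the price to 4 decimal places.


Answer: Price = V(0,0) = 2.7456

Derivation:
dt = T/N = 0.750000
u = exp(sigma*sqrt(dt)) = 1.528600; d = 1/u = 0.654193
p = (exp((r-q)*dt) - d) / (u - d) = 0.396334
Discount per step: exp(-r*dt) = 0.999250
Stock lattice S(k, i) with i counting down-moves:
  k=0: S(0,0) = 11.2500
  k=1: S(1,0) = 17.1968; S(1,1) = 7.3597
  k=2: S(2,0) = 26.2870; S(2,1) = 11.2500; S(2,2) = 4.8146
Terminal payoffs V(N, i) = max(S_T - K, 0):
  V(2,0) = 15.646961; V(2,1) = 0.610000; V(2,2) = 0.000000
Backward induction: V(k, i) = exp(-r*dt) * [p * V(k+1, i) + (1-p) * V(k+1, i+1)]; then take max(V_cont, immediate exercise) for American.
  V(1,0) = exp(-r*dt) * [p*15.646961 + (1-p)*0.610000] = 6.564730; exercise = 6.556753; V(1,0) = max -> 6.564730
  V(1,1) = exp(-r*dt) * [p*0.610000 + (1-p)*0.000000] = 0.241582; exercise = 0.000000; V(1,1) = max -> 0.241582
  V(0,0) = exp(-r*dt) * [p*6.564730 + (1-p)*0.241582] = 2.745599; exercise = 0.610000; V(0,0) = max -> 2.745599


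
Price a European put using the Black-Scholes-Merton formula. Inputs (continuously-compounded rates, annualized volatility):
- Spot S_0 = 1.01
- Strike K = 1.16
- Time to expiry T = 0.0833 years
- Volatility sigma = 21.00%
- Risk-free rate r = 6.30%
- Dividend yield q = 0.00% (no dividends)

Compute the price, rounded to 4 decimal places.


d1 = (ln(S/K) + (r - q + 0.5*sigma^2) * T) / (sigma * sqrt(T)) = -2.16772417
d2 = d1 - sigma * sqrt(T) = -2.22833383
exp(-rT) = 0.99476585; exp(-qT) = 1.00000000
P = K * exp(-rT) * N(-d2) - S_0 * exp(-qT) * N(-d1)
N(-d1) = 0.98491016; N(-d2) = 0.98707087
P = 1.1600 * 0.99476585 * 0.98707087 - 1.0100 * 1.00000000 * 0.98491016 = 0.1442

Answer: Price = 0.1442
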